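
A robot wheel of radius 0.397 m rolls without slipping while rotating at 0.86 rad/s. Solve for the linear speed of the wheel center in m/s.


v = omega * r = 0.86 * 0.397 = 0.3414

0.3414 m/s


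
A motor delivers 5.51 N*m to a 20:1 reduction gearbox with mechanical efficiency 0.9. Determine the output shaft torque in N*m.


tau_out = tau_in * N * eta = 5.51 * 20 * 0.9 = 99.1800

99.1800 N*m


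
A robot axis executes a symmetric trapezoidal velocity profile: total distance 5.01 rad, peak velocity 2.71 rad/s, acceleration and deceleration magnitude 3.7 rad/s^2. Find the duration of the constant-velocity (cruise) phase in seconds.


t_acc = v/a = 0.732432 s, d_acc = v^2/(2a) = 0.992446 rad each
d_cruise = 5.01 - 2*0.992446 = 3.025108 rad
t_cruise = d_cruise/v = 3.025108/2.71 = 1.1163

1.1163 s


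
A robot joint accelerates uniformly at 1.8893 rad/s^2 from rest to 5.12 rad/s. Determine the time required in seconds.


t = delta_omega / alpha = 5.12 / 1.8893 = 2.7100

2.7100 s


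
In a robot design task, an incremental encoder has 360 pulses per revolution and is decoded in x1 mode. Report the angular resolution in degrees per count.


resolution = 360 / (PPR * 1) = 360 / 360 = 1.0000

1.0000 degrees


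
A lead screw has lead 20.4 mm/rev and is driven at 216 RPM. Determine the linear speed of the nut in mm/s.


v = lead * (RPM/60) = 20.4*216/60 = 73.4400

73.4400 mm/s


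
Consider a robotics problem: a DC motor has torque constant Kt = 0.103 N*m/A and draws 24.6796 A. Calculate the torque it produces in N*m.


tau = Kt * I = 0.103*24.6796 = 2.5420

2.5420 N*m


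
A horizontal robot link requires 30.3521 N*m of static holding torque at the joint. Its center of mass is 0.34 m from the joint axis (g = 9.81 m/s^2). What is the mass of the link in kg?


m = tau / (g*L) = 30.3521 / (9.81 * 0.34) = 9.1000

9.1000 kg


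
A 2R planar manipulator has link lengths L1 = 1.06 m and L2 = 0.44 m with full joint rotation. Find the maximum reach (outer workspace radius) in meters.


r_max = L1 + L2 = 1.06 + 0.44 = 1.5000

1.5000 m


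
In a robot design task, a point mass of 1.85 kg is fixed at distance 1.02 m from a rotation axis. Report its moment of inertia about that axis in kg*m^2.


I = m*r^2 = 1.85*1.02^2 = 1.9247

1.9247 kg*m^2


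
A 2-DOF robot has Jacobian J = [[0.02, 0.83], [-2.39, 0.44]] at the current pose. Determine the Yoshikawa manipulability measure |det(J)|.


det(J) = 0.02*0.44 - (0.83)*(-2.39) = 1.9925
|det(J)| = 1.9925

1.9925


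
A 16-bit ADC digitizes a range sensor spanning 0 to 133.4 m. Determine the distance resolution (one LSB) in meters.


res = range / 2^n = 133.4/2^16 = 133.4/65536 = 0.0020

0.0020 m


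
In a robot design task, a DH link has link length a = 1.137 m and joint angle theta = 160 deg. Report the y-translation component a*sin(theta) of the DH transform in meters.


a*sin(theta) = 1.137*sin(160 deg) = 0.3889

0.3889 m


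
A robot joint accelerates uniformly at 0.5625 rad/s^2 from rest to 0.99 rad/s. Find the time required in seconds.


t = delta_omega / alpha = 0.99 / 0.5625 = 1.7600

1.7600 s


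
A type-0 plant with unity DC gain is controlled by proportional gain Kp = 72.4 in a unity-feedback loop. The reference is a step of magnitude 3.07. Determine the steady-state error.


e_ss = R/(1 + Kp) = 3.07/(1 + 72.4) = 3.07/73.4000 = 0.0418

0.0418


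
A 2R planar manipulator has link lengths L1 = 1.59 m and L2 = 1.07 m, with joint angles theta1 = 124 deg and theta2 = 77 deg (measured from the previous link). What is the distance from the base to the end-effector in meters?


x = L1*cos(th1) + L2*cos(th1+th2) = -1.888048
y = L1*sin(th1) + L2*sin(th1+th2) = 0.934716
d = sqrt(x^2 + y^2) = sqrt(3.564725 + 0.873694) = 2.1068

2.1068 m


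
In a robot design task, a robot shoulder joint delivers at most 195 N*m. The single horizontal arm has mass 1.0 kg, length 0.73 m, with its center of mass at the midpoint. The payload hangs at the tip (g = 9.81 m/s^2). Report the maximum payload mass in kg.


tau_arm = m_arm*g*(L/2) = 1.0*9.81*0.73/2 = 3.5806 N*m
tau_payload = tau_max - tau_arm = 195 - 3.5806 = 191.4194
m_payload = tau_payload / (g*L) = 191.4194 / (9.81*0.73) = 26.7297

26.7297 kg


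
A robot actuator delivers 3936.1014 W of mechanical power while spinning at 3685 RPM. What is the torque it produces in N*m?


omega = 3685 * 2*pi/60 = 385.892298 rad/s
tau = P / omega = 3936.1014 / 385.892298 = 10.2000

10.2000 N*m


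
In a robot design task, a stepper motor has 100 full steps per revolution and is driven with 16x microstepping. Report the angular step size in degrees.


step = 360/(100*16) = 360/1600 = 0.2250

0.2250 degrees


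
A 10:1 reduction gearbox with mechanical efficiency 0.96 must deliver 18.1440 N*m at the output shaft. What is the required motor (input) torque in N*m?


tau_in = tau_out / (N * eta) = 18.1440 / (10 * 0.96) = 1.8900

1.8900 N*m


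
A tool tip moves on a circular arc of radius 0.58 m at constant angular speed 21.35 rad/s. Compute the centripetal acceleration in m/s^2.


a_c = omega^2 * r = 21.35^2 * 0.58 = 264.3770

264.3770 m/s^2


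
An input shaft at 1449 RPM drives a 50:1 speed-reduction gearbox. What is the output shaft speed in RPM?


omega_out = omega_in / N = 1449 / 50 = 28.9800

28.9800 RPM


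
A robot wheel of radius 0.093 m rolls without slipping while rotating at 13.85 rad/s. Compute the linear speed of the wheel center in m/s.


v = omega * r = 13.85 * 0.093 = 1.2880

1.2880 m/s


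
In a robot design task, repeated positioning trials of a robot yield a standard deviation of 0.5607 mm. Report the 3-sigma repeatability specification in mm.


repeatability = 3*sigma = 3*0.5607 = 1.6821

1.6821 mm


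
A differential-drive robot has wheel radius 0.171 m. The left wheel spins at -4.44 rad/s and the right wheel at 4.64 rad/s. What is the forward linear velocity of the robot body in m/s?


v = r*(wR + wL)/2 = 0.171*(4.64 + -4.44)/2 = 0.0171

0.0171 m/s


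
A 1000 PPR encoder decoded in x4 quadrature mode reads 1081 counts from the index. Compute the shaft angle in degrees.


angle = counts * 360 / (PPR*4) = 1081 * 360 / 4000 = 97.2900

97.2900 degrees


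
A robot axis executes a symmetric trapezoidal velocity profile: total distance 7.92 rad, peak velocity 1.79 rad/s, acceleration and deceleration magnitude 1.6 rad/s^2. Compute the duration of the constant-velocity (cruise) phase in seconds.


t_acc = v/a = 1.118750 s, d_acc = v^2/(2a) = 1.001281 rad each
d_cruise = 7.92 - 2*1.001281 = 5.917438 rad
t_cruise = d_cruise/v = 5.917438/1.79 = 3.3058

3.3058 s


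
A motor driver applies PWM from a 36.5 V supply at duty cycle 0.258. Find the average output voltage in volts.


V_avg = V_supply * D = 36.5*0.258 = 9.4170

9.4170 V


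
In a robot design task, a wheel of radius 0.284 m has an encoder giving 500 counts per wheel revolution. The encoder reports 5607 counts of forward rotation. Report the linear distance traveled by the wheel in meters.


revs = 5607/500 = 11.214000
d = revs * 2*pi*r = 11.214000 * 2*pi*0.284 = 20.0105

20.0105 m


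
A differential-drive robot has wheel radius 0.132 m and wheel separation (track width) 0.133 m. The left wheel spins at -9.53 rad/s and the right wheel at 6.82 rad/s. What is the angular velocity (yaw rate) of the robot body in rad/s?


omega = r*(wR - wL)/L = 0.132*(6.82 - (-9.53))/0.133 = 16.2271

16.2271 rad/s


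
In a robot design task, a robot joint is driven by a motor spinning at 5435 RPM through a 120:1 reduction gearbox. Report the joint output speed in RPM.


omega_joint = omega_motor / N = 5435 / 120 = 45.2917

45.2917 RPM


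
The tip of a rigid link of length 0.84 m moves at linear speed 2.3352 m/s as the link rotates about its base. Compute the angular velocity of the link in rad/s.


omega = v / L = 2.3352 / 0.84 = 2.7800

2.7800 rad/s


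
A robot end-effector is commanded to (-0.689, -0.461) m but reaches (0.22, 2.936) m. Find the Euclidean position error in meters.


dx = 0.22 - (-0.689) = 0.9090, dy = 2.936 - (-0.461) = 3.3970
err = sqrt(0.826281 + 11.539609) = 3.5165

3.5165 m


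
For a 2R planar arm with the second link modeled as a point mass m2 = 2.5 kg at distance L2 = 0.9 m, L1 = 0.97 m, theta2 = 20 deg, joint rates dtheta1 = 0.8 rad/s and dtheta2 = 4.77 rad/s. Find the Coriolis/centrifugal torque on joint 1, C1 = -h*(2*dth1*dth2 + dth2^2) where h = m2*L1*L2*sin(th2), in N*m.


h = m2*L1*L2*sin(th2) = 2.5*0.97*0.9*sin(20 deg) = 0.746459
C1 = -h*(2*0.8*4.77 + 4.77^2) = -0.746459*30.3849 = -22.6811

-22.6811 N*m


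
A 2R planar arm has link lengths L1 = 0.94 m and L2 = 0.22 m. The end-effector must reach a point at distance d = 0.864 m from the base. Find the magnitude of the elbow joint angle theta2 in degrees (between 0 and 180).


cos(th2) = (d^2 - L1^2 - L2^2)/(2*L1*L2) = (0.864^2 - 0.94^2 - 0.22^2)/(2*0.94*0.22) = -0.44851064
th2 = acos(-0.44851064) = 116.6482 deg

116.6482 degrees


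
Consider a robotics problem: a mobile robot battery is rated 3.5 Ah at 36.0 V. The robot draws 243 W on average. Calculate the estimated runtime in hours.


E = 3.5*36.0 = 126.0000 Wh
t = E/P = 126.0000/243 = 0.5185

0.5185 hours


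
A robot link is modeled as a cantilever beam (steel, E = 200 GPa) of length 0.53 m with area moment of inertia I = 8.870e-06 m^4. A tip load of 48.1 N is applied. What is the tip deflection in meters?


delta = F*L^3/(3*E*I) = 48.1*0.53^3/(3*2.000e+11*8.870e-06)
      = 7.1609837/5322000 = 1.3455e-06

1.3455e-06 m


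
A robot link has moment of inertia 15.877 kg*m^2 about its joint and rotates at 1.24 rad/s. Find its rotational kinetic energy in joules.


KE = (1/2)*I*omega^2 = 0.5*15.877*1.24^2 = 12.2062

12.2062 J


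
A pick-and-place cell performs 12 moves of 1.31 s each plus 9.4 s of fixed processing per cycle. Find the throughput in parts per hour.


T_cycle = 12*1.31 + 9.4 = 25.1200 s
rate = 3600/T = 143.3121

143.3121 parts/hour


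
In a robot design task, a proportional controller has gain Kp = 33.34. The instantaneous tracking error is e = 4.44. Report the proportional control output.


u_P = Kp * e = 33.34 * 4.44 = 148.0296

148.0296


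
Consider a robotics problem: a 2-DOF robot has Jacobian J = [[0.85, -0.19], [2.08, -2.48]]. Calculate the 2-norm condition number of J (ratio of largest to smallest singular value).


JJ^T eigenvalues: trace(JJ^T) = 11.2354, det(JJ^T) = det(J)^2 = 2.93368384
s_max^2 = (11.2354 + sqrt(114.49947780))/2 = 10.96792144
s_min^2 = (11.2354 - sqrt(114.49947780))/2 = 0.26747856
kappa = s_max/s_min = sqrt(10.96792144/0.26747856) = 6.4035

6.4035


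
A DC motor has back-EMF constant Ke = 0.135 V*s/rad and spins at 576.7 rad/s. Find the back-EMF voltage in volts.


V_emf = Ke * omega = 0.135*576.7 = 77.8545

77.8545 V


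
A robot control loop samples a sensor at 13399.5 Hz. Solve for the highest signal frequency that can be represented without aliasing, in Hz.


f_max = f_s/2 = 13399.5/2 = 6699.7500

6699.7500 Hz


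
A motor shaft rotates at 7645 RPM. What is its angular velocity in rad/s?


omega = 7645 * 2*pi/60 = 800.5825

800.5825 rad/s


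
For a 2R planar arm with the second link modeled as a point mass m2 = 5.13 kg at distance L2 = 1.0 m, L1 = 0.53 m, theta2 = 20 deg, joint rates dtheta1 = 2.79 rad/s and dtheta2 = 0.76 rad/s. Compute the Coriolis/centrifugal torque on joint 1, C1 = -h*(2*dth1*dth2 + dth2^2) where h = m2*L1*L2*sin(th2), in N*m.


h = m2*L1*L2*sin(th2) = 5.13*0.53*1.0*sin(20 deg) = 0.929919
C1 = -h*(2*2.79*0.76 + 0.76^2) = -0.929919*4.8184 = -4.4807

-4.4807 N*m


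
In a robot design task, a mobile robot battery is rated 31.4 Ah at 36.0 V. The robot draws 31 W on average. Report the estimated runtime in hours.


E = 31.4*36.0 = 1130.4000 Wh
t = E/P = 1130.4000/31 = 36.4645

36.4645 hours


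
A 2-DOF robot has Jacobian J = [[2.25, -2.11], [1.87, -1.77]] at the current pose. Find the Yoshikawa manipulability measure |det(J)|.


det(J) = 2.25*-1.77 - (-2.11)*(1.87) = -0.0368
|det(J)| = 0.0368

0.0368


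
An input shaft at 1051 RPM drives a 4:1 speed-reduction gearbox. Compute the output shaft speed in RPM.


omega_out = omega_in / N = 1051 / 4 = 262.7500

262.7500 RPM


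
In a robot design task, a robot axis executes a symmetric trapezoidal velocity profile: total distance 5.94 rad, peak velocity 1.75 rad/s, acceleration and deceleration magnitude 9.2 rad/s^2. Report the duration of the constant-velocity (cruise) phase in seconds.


t_acc = v/a = 0.190217 s, d_acc = v^2/(2a) = 0.166440 rad each
d_cruise = 5.94 - 2*0.166440 = 5.607120 rad
t_cruise = d_cruise/v = 5.607120/1.75 = 3.2041

3.2041 s


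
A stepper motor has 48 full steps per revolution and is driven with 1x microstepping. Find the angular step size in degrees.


step = 360/(48*1) = 360/48 = 7.5000

7.5000 degrees


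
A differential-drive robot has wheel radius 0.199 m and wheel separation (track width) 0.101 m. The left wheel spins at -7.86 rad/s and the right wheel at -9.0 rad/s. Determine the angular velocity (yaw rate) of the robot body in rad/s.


omega = r*(wR - wL)/L = 0.199*(-9.0 - (-7.86))/0.101 = -2.2461

-2.2461 rad/s


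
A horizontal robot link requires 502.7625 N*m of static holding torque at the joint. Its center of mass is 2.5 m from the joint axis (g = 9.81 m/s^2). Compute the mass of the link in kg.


m = tau / (g*L) = 502.7625 / (9.81 * 2.5) = 20.5000

20.5000 kg


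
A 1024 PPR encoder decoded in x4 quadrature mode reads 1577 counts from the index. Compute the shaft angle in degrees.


angle = counts * 360 / (PPR*4) = 1577 * 360 / 4096 = 138.6035

138.6035 degrees


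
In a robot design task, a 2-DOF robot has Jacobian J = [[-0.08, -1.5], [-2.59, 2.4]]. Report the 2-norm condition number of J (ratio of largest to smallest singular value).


JJ^T eigenvalues: trace(JJ^T) = 14.7245, det(JJ^T) = det(J)^2 = 16.62192900
s_max^2 = (14.7245 + sqrt(150.32318425))/2 = 13.49256778
s_min^2 = (14.7245 - sqrt(150.32318425))/2 = 1.23193222
kappa = s_max/s_min = sqrt(13.49256778/1.23193222) = 3.3094

3.3094


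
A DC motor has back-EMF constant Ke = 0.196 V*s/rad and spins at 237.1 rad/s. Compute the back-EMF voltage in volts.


V_emf = Ke * omega = 0.196*237.1 = 46.4716

46.4716 V


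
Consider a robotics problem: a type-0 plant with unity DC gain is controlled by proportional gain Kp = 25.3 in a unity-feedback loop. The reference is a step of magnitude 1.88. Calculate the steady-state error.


e_ss = R/(1 + Kp) = 1.88/(1 + 25.3) = 1.88/26.3000 = 0.0715

0.0715


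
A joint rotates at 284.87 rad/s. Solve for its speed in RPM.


RPM = 284.87 * 60/(2*pi) = 2720.3081

2720.3081 RPM


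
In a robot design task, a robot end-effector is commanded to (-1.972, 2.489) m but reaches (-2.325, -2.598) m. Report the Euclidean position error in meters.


dx = -2.325 - (-1.972) = -0.3530, dy = -2.598 - (2.489) = -5.0870
err = sqrt(0.124609 + 25.877569) = 5.0992

5.0992 m


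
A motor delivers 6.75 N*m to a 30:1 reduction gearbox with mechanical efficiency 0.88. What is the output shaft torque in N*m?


tau_out = tau_in * N * eta = 6.75 * 30 * 0.88 = 178.2000

178.2000 N*m


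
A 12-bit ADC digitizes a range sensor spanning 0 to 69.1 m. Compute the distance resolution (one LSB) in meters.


res = range / 2^n = 69.1/2^12 = 69.1/4096 = 0.0169

0.0169 m


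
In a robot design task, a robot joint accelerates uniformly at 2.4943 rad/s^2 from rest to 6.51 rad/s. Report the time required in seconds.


t = delta_omega / alpha = 6.51 / 2.4943 = 2.6100

2.6100 s


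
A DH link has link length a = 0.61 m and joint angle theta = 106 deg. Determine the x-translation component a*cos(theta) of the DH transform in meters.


a*cos(theta) = 0.61*cos(106 deg) = -0.1681

-0.1681 m


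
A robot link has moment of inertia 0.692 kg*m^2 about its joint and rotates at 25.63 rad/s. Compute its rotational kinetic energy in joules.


KE = (1/2)*I*omega^2 = 0.5*0.692*25.63^2 = 227.2863

227.2863 J


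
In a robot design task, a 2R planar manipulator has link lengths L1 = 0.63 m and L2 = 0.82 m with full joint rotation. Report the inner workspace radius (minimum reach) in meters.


r_min = |L1 - L2| = |0.63 - 0.82| = 0.1900

0.1900 m


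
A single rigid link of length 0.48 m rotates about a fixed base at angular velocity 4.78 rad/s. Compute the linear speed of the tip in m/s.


v = L*omega = 0.48 * 4.78 = 2.2944

2.2944 m/s


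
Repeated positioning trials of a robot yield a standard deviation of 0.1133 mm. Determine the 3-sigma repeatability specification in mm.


repeatability = 3*sigma = 3*0.1133 = 0.3399

0.3399 mm


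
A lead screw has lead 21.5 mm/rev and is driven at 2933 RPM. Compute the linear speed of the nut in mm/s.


v = lead * (RPM/60) = 21.5*2933/60 = 1050.9917

1050.9917 mm/s


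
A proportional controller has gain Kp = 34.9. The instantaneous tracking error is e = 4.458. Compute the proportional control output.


u_P = Kp * e = 34.9 * 4.458 = 155.5842

155.5842


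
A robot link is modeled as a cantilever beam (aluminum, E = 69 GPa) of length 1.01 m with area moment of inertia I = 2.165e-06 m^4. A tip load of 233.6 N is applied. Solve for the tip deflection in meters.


delta = F*L^3/(3*E*I) = 233.6*1.01^3/(3*6.900e+10*2.165e-06)
      = 240.6783136/448155 = 5.3704e-04

5.3704e-04 m


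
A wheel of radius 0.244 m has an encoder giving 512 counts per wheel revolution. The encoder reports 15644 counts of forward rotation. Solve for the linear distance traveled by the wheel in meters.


revs = 15644/512 = 30.554688
d = revs * 2*pi*r = 30.554688 * 2*pi*0.244 = 46.8433

46.8433 m


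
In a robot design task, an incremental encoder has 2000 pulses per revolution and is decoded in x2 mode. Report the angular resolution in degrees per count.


resolution = 360 / (PPR * 2) = 360 / 4000 = 0.0900

0.0900 degrees


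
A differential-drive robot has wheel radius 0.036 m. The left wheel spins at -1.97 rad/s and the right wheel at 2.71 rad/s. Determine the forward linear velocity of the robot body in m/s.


v = r*(wR + wL)/2 = 0.036*(2.71 + -1.97)/2 = 0.0133

0.0133 m/s


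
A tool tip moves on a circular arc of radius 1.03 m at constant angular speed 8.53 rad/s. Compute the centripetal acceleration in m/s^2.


a_c = omega^2 * r = 8.53^2 * 1.03 = 74.9437

74.9437 m/s^2


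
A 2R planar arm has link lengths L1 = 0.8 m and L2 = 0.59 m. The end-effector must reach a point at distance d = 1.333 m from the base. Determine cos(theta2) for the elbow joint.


cos(th2) = (d^2 - L1^2 - L2^2)/(2*L1*L2) = (1.333^2 - 0.8^2 - 0.59^2)/(2*0.8*0.59) = 0.8356

0.8356


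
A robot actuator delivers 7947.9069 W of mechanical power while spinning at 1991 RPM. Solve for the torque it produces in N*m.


omega = 1991 * 2*pi/60 = 208.497032 rad/s
tau = P / omega = 7947.9069 / 208.497032 = 38.1200

38.1200 N*m


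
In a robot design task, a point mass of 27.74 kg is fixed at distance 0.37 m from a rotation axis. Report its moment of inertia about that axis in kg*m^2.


I = m*r^2 = 27.74*0.37^2 = 3.7976

3.7976 kg*m^2


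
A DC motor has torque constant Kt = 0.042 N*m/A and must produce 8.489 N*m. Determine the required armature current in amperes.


I = tau / Kt = 8.489/0.042 = 202.1190

202.1190 A


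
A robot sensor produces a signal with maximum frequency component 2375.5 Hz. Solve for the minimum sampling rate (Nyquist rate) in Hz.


f_s,min = 2*f_max = 2*2375.5 = 4751.0000

4751.0000 Hz


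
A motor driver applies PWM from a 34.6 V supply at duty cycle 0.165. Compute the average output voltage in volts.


V_avg = V_supply * D = 34.6*0.165 = 5.7090

5.7090 V


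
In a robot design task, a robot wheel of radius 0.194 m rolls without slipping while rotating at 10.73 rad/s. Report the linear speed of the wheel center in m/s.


v = omega * r = 10.73 * 0.194 = 2.0816

2.0816 m/s


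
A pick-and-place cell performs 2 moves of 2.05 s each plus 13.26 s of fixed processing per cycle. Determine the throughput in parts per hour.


T_cycle = 2*2.05 + 13.26 = 17.3600 s
rate = 3600/T = 207.3733

207.3733 parts/hour


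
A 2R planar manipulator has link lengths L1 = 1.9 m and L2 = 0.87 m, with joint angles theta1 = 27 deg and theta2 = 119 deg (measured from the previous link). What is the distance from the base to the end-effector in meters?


x = L1*cos(th1) + L2*cos(th1+th2) = 0.971650
y = L1*sin(th1) + L2*sin(th1+th2) = 1.349080
d = sqrt(x^2 + y^2) = sqrt(0.944104 + 1.820017) = 1.6626

1.6626 m


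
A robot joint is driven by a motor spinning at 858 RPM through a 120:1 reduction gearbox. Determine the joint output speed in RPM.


omega_joint = omega_motor / N = 858 / 120 = 7.1500

7.1500 RPM


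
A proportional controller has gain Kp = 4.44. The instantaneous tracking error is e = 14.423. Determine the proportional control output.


u_P = Kp * e = 4.44 * 14.423 = 64.0381

64.0381


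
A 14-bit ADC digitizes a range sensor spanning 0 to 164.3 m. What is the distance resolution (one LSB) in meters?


res = range / 2^n = 164.3/2^14 = 164.3/16384 = 0.0100

0.0100 m


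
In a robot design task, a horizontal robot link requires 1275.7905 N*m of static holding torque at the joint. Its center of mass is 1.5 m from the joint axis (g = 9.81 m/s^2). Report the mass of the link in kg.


m = tau / (g*L) = 1275.7905 / (9.81 * 1.5) = 86.7000

86.7000 kg


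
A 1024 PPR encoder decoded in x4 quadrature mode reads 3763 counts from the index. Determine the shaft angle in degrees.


angle = counts * 360 / (PPR*4) = 3763 * 360 / 4096 = 330.7324

330.7324 degrees


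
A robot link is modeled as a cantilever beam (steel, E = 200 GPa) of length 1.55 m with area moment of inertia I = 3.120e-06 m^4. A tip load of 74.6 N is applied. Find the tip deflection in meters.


delta = F*L^3/(3*E*I) = 74.6*1.55^3/(3*2.000e+11*3.120e-06)
      = 277.801075/1872000 = 1.4840e-04

1.4840e-04 m


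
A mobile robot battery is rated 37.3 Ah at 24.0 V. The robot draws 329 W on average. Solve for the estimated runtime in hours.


E = 37.3*24.0 = 895.2000 Wh
t = E/P = 895.2000/329 = 2.7210

2.7210 hours


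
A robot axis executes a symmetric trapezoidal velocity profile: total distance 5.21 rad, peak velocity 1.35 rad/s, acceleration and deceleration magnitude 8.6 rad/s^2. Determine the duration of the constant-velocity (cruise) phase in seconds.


t_acc = v/a = 0.156977 s, d_acc = v^2/(2a) = 0.105959 rad each
d_cruise = 5.21 - 2*0.105959 = 4.998082 rad
t_cruise = d_cruise/v = 4.998082/1.35 = 3.7023

3.7023 s


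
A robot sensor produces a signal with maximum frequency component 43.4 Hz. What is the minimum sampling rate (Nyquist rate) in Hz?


f_s,min = 2*f_max = 2*43.4 = 86.8000

86.8000 Hz


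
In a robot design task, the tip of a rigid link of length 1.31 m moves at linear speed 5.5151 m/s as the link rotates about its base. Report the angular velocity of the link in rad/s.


omega = v / L = 5.5151 / 1.31 = 4.2100

4.2100 rad/s


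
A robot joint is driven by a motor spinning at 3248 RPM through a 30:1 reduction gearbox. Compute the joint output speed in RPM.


omega_joint = omega_motor / N = 3248 / 30 = 108.2667

108.2667 RPM


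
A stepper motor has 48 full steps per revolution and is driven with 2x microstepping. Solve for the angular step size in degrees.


step = 360/(48*2) = 360/96 = 3.7500

3.7500 degrees


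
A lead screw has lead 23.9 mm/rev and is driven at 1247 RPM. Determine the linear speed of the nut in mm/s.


v = lead * (RPM/60) = 23.9*1247/60 = 496.7217

496.7217 mm/s


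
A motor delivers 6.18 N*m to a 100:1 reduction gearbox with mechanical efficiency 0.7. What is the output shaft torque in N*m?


tau_out = tau_in * N * eta = 6.18 * 100 * 0.7 = 432.6000

432.6000 N*m


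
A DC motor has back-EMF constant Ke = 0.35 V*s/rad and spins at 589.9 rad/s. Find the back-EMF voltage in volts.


V_emf = Ke * omega = 0.35*589.9 = 206.4650

206.4650 V


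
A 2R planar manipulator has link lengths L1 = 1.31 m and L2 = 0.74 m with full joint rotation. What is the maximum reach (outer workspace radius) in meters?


r_max = L1 + L2 = 1.31 + 0.74 = 2.0500

2.0500 m


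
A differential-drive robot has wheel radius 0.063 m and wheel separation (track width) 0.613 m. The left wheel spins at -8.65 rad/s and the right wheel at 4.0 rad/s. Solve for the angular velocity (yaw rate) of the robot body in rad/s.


omega = r*(wR - wL)/L = 0.063*(4.0 - (-8.65))/0.613 = 1.3001

1.3001 rad/s


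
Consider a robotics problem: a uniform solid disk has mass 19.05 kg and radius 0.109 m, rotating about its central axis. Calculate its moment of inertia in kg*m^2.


I = (1/2)*m*R^2 = 0.5*19.05*0.109^2 = 0.1132

0.1132 kg*m^2


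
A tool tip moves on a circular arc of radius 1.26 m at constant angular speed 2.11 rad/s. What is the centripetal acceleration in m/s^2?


a_c = omega^2 * r = 2.11^2 * 1.26 = 5.6096

5.6096 m/s^2


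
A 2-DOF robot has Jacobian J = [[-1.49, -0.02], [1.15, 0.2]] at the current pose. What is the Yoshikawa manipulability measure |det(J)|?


det(J) = -1.49*0.2 - (-0.02)*(1.15) = -0.2750
|det(J)| = 0.2750

0.2750


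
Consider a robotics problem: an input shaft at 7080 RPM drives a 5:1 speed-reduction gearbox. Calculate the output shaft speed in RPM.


omega_out = omega_in / N = 7080 / 5 = 1416.0000

1416.0000 RPM


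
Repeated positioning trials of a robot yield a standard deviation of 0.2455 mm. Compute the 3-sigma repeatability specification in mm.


repeatability = 3*sigma = 3*0.2455 = 0.7365

0.7365 mm


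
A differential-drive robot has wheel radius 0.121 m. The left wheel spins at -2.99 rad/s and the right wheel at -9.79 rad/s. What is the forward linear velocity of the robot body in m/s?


v = r*(wR + wL)/2 = 0.121*(-9.79 + -2.99)/2 = -0.7732

-0.7732 m/s


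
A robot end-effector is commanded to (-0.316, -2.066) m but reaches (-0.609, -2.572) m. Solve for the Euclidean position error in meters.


dx = -0.609 - (-0.316) = -0.2930, dy = -2.572 - (-2.066) = -0.5060
err = sqrt(0.085849 + 0.256036) = 0.5847

0.5847 m


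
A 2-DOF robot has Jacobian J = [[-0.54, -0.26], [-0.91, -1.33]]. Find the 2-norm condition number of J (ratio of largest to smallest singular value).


JJ^T eigenvalues: trace(JJ^T) = 2.9562, det(JJ^T) = det(J)^2 = 0.23193856
s_max^2 = (2.9562 + sqrt(7.81136420))/2 = 2.87554089
s_min^2 = (2.9562 - sqrt(7.81136420))/2 = 0.08065911
kappa = s_max/s_min = sqrt(2.87554089/0.08065911) = 5.9708

5.9708


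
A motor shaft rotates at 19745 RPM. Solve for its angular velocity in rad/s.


omega = 19745 * 2*pi/60 = 2067.6916

2067.6916 rad/s


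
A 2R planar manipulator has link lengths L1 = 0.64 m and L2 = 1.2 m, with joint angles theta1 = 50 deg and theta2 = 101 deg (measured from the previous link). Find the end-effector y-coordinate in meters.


y = L1*sin(th1) + L2*sin(th1+th2) = 0.64*sin(50 deg) + 1.2*sin(151 deg) = 1.0720

1.0720 m


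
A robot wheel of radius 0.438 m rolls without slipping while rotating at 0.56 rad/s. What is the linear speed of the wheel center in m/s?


v = omega * r = 0.56 * 0.438 = 0.2453

0.2453 m/s


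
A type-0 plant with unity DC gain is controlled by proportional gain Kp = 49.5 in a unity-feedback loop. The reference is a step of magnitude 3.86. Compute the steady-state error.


e_ss = R/(1 + Kp) = 3.86/(1 + 49.5) = 3.86/50.5000 = 0.0764

0.0764


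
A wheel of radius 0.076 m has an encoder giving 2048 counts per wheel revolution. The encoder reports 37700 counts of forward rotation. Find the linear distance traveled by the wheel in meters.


revs = 37700/2048 = 18.408203
d = revs * 2*pi*r = 18.408203 * 2*pi*0.076 = 8.7903

8.7903 m


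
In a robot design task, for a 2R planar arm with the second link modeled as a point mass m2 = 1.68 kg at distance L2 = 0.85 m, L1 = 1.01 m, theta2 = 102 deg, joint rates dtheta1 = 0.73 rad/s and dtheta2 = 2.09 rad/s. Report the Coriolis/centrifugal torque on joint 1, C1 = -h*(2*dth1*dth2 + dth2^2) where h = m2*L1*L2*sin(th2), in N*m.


h = m2*L1*L2*sin(th2) = 1.68*1.01*0.85*sin(102 deg) = 1.410763
C1 = -h*(2*0.73*2.09 + 2.09^2) = -1.410763*7.4195 = -10.4672

-10.4672 N*m


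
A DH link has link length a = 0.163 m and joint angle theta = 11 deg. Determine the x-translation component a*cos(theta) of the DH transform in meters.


a*cos(theta) = 0.163*cos(11 deg) = 0.1600

0.1600 m


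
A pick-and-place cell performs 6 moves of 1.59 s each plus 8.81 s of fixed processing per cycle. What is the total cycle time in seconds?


T = 6*1.59 + 8.81 = 18.3500

18.3500 s


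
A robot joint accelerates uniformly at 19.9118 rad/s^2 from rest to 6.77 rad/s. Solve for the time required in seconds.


t = delta_omega / alpha = 6.77 / 19.9118 = 0.3400

0.3400 s


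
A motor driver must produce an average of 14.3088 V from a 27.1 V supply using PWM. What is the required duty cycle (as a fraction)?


D = V_avg/V_supply = 14.3088/27.1 = 0.5280

0.5280


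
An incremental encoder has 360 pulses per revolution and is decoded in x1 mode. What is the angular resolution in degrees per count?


resolution = 360 / (PPR * 1) = 360 / 360 = 1.0000

1.0000 degrees


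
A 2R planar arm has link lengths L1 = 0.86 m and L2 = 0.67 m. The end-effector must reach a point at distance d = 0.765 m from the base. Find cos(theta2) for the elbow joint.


cos(th2) = (d^2 - L1^2 - L2^2)/(2*L1*L2) = (0.765^2 - 0.86^2 - 0.67^2)/(2*0.86*0.67) = -0.5235

-0.5235


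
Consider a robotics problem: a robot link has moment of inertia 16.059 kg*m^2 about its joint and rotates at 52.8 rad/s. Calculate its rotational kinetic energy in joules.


KE = (1/2)*I*omega^2 = 0.5*16.059*52.8^2 = 22384.9613

22384.9613 J


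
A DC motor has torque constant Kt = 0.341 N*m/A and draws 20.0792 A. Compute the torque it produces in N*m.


tau = Kt * I = 0.341*20.0792 = 6.8470

6.8470 N*m


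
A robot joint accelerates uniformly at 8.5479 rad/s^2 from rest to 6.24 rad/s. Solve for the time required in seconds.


t = delta_omega / alpha = 6.24 / 8.5479 = 0.7300

0.7300 s


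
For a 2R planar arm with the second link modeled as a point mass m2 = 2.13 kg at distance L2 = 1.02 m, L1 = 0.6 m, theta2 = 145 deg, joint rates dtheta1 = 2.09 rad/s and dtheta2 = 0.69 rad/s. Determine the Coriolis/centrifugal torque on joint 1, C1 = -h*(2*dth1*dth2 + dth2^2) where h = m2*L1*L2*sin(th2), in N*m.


h = m2*L1*L2*sin(th2) = 2.13*0.6*1.02*sin(145 deg) = 0.747691
C1 = -h*(2*2.09*0.69 + 0.69^2) = -0.747691*3.3603 = -2.5125

-2.5125 N*m


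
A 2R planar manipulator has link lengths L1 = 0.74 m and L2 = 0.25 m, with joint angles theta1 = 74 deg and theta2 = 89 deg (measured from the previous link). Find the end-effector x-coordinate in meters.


x = L1*cos(th1) + L2*cos(th1+th2) = 0.74*cos(74 deg) + 0.25*cos(163 deg) = -0.0351

-0.0351 m


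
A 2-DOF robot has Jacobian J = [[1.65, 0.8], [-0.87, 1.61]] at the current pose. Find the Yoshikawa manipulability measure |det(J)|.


det(J) = 1.65*1.61 - (0.8)*(-0.87) = 3.3525
|det(J)| = 3.3525

3.3525


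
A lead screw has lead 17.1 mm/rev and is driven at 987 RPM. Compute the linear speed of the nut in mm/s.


v = lead * (RPM/60) = 17.1*987/60 = 281.2950

281.2950 mm/s


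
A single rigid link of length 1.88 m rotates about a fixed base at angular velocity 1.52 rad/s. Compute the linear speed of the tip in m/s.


v = L*omega = 1.88 * 1.52 = 2.8576

2.8576 m/s


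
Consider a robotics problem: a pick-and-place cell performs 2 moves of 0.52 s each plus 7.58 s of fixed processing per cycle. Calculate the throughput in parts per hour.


T_cycle = 2*0.52 + 7.58 = 8.6200 s
rate = 3600/T = 417.6334

417.6334 parts/hour


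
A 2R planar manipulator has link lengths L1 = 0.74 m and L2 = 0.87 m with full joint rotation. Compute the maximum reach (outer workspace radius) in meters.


r_max = L1 + L2 = 0.74 + 0.87 = 1.6100

1.6100 m


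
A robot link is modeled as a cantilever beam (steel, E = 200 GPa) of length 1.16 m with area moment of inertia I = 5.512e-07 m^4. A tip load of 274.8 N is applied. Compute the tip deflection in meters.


delta = F*L^3/(3*E*I) = 274.8*1.16^3/(3*2.000e+11*5.512e-07)
      = 428.9342208/330720 = 0.0013

0.0013 m


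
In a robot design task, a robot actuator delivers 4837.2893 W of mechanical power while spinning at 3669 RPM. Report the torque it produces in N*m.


omega = 3669 * 2*pi/60 = 384.216782 rad/s
tau = P / omega = 4837.2893 / 384.216782 = 12.5900

12.5900 N*m


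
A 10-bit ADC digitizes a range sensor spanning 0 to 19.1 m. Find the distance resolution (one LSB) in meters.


res = range / 2^n = 19.1/2^10 = 19.1/1024 = 0.0187

0.0187 m


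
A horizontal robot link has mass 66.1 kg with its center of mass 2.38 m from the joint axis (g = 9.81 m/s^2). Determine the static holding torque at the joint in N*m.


tau = m*g*L = 66.1 * 9.81 * 2.38 = 1543.2896

1543.2896 N*m


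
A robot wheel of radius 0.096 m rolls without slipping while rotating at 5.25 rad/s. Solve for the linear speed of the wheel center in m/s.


v = omega * r = 5.25 * 0.096 = 0.5040

0.5040 m/s


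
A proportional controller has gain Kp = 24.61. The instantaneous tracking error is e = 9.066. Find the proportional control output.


u_P = Kp * e = 24.61 * 9.066 = 223.1143

223.1143


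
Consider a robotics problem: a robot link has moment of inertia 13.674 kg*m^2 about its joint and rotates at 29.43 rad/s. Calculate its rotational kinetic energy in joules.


KE = (1/2)*I*omega^2 = 0.5*13.674*29.43^2 = 5921.6959

5921.6959 J


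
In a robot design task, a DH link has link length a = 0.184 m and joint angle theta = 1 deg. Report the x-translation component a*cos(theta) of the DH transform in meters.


a*cos(theta) = 0.184*cos(1 deg) = 0.1840

0.1840 m


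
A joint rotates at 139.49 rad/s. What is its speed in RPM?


RPM = 139.49 * 60/(2*pi) = 1332.0314

1332.0314 RPM


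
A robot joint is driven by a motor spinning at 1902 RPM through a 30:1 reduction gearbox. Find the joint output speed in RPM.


omega_joint = omega_motor / N = 1902 / 30 = 63.4000

63.4000 RPM


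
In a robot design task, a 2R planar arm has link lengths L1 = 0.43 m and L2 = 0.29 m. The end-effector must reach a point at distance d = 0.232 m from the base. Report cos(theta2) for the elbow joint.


cos(th2) = (d^2 - L1^2 - L2^2)/(2*L1*L2) = (0.232^2 - 0.43^2 - 0.29^2)/(2*0.43*0.29) = -0.8628

-0.8628


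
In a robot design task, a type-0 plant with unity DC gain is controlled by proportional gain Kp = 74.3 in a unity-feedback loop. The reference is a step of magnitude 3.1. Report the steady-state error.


e_ss = R/(1 + Kp) = 3.1/(1 + 74.3) = 3.1/75.3000 = 0.0412

0.0412


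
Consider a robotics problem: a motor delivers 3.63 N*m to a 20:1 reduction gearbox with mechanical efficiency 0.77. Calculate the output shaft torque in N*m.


tau_out = tau_in * N * eta = 3.63 * 20 * 0.77 = 55.9020

55.9020 N*m


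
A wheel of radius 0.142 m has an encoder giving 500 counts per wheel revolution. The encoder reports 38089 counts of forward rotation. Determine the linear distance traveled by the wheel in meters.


revs = 38089/500 = 76.178000
d = revs * 2*pi*r = 76.178000 * 2*pi*0.142 = 67.9669

67.9669 m


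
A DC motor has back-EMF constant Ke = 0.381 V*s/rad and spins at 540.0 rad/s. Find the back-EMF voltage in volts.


V_emf = Ke * omega = 0.381*540.0 = 205.7400

205.7400 V


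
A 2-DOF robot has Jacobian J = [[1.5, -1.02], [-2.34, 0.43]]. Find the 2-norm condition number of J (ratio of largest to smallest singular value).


JJ^T eigenvalues: trace(JJ^T) = 8.9509, det(JJ^T) = det(J)^2 = 3.03386724
s_max^2 = (8.9509 + sqrt(67.98314185))/2 = 8.59804451
s_min^2 = (8.9509 - sqrt(67.98314185))/2 = 0.35285549
kappa = s_max/s_min = sqrt(8.59804451/0.35285549) = 4.9363

4.9363


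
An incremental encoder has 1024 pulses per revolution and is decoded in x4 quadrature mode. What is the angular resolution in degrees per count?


resolution = 360 / (PPR * 4) = 360 / 4096 = 0.0879

0.0879 degrees


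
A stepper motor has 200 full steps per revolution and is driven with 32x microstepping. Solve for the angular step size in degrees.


step = 360/(200*32) = 360/6400 = 0.0563

0.0563 degrees


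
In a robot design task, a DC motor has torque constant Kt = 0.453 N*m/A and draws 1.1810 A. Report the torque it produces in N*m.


tau = Kt * I = 0.453*1.1810 = 0.5350

0.5350 N*m


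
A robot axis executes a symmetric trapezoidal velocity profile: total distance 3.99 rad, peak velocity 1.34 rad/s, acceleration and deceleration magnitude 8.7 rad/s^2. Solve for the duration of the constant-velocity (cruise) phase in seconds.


t_acc = v/a = 0.154023 s, d_acc = v^2/(2a) = 0.103195 rad each
d_cruise = 3.99 - 2*0.103195 = 3.783610 rad
t_cruise = d_cruise/v = 3.783610/1.34 = 2.8236

2.8236 s


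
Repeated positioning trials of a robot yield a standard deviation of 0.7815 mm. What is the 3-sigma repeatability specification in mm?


repeatability = 3*sigma = 3*0.7815 = 2.3445

2.3445 mm


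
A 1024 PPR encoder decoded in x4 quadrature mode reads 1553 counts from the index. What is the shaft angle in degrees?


angle = counts * 360 / (PPR*4) = 1553 * 360 / 4096 = 136.4941

136.4941 degrees


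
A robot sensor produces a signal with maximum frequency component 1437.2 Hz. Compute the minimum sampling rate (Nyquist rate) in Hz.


f_s,min = 2*f_max = 2*1437.2 = 2874.4000

2874.4000 Hz


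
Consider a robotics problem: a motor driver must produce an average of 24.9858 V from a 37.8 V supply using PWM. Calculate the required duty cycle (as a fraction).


D = V_avg/V_supply = 24.9858/37.8 = 0.6610

0.6610


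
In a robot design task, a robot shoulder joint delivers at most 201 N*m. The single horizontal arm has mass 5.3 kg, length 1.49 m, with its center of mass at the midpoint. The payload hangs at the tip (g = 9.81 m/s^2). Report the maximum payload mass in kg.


tau_arm = m_arm*g*(L/2) = 5.3*9.81*1.49/2 = 38.7348 N*m
tau_payload = tau_max - tau_arm = 201 - 38.7348 = 162.2652
m_payload = tau_payload / (g*L) = 162.2652 / (9.81*1.49) = 11.1012

11.1012 kg


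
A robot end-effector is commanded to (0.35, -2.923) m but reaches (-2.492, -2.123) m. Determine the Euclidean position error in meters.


dx = -2.492 - (0.35) = -2.8420, dy = -2.123 - (-2.923) = 0.8000
err = sqrt(8.076964 + 0.640000) = 2.9525

2.9525 m


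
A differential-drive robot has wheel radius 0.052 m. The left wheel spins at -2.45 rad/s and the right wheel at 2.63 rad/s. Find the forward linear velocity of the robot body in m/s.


v = r*(wR + wL)/2 = 0.052*(2.63 + -2.45)/2 = 0.0047

0.0047 m/s


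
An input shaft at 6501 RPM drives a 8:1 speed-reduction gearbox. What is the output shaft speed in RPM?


omega_out = omega_in / N = 6501 / 8 = 812.6250

812.6250 RPM


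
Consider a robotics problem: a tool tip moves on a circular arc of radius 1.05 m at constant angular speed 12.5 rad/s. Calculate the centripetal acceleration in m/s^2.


a_c = omega^2 * r = 12.5^2 * 1.05 = 164.0625

164.0625 m/s^2


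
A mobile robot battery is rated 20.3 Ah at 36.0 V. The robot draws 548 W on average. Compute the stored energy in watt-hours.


E = capacity * V = 20.3*36.0 = 730.8000

730.8000 Wh


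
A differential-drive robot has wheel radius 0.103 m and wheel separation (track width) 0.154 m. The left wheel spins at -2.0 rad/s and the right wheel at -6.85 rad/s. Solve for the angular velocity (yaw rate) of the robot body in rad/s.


omega = r*(wR - wL)/L = 0.103*(-6.85 - (-2.0))/0.154 = -3.2438

-3.2438 rad/s
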